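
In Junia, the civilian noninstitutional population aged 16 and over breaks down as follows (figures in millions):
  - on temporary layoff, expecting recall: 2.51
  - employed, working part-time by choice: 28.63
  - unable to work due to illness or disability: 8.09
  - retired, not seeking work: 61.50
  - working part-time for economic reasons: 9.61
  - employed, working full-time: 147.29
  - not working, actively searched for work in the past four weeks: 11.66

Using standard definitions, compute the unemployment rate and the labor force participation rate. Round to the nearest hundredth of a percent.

Employed = 28.63 + 9.61 + 147.29 = 185.53 million (anyone who worked, including part-time for economic reasons, counts as employed).
Unemployed = 2.51 + 11.66 = 14.17 million (jobless and actively searching, or on temporary layoff).
Labor force = 185.53 + 14.17 = 199.70 million.
Not in labor force = 8.09 + 61.50 = 69.59 million (those not working and not actively searching are outside the labor force).
Civilian working-age population = 199.70 + 69.59 = 269.29 million.
Unemployment rate = 14.17 / 199.70 = 7.10%.
Labor force participation rate = 199.70 / 269.29 = 74.16%.

Unemployment rate ≈ 7.10%; labor force participation rate ≈ 74.16%.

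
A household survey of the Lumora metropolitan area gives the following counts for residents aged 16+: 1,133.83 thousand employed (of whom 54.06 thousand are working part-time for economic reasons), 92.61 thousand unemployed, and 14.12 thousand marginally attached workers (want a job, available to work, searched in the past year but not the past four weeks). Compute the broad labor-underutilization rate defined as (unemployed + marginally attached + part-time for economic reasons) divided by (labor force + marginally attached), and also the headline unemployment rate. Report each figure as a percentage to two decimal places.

Broad underutilization rate ≈ 12.96%; headline unemployment rate ≈ 7.55%.

Labor force = 1,133.83 + 92.61 = 1,226.44 thousand.
Numerator = 92.61 + 14.12 + 54.06 = 160.79 thousand.
Denominator = 1,226.44 + 14.12 = 1,240.56 thousand.
Broad rate = 160.79 / 1,240.56 = 12.96%.
Headline unemployment rate = 92.61 / 1,226.44 = 7.55%.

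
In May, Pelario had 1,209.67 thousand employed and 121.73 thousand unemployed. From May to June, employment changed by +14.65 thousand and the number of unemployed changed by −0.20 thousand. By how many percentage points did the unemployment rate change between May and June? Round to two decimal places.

May: labor force = 1,209.67 + 121.73 = 1,331.40; u = 121.73/1,331.40 = 9.14%.
June: labor force = 1,224.32 + 121.53 = 1,345.85; u = 121.53/1,345.85 = 9.03%.
Change = 9.03% − 9.14% = −0.11 pp.

The unemployment rate changed by −0.11 percentage points.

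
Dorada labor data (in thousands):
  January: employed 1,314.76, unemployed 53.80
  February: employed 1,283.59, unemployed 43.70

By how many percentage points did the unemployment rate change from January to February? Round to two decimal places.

The unemployment rate changed by −0.64 percentage points.

January: labor force = 1,314.76 + 53.80 = 1,368.56; u = 53.80/1,368.56 = 3.93%.
February: labor force = 1,283.59 + 43.70 = 1,327.29; u = 43.70/1,327.29 = 3.29%.
Change = 3.29% − 3.93% = −0.64 pp.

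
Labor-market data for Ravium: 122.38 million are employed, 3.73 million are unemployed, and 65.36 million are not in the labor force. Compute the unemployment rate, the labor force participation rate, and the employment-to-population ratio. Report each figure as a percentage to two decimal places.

Labor force = employed + unemployed = 122.38 + 3.73 = 126.11 million.
Working-age population = 126.11 + 65.36 = 191.47 million.
Unemployment rate = 3.73 / 126.11 = 2.96%.
Labor force participation rate = 126.11 / 191.47 = 65.86%.
Employment-population ratio = 122.38 / 191.47 = 63.92%.

Unemployment rate ≈ 2.96%; labor force participation rate ≈ 65.86%; employment-population ratio ≈ 63.92%.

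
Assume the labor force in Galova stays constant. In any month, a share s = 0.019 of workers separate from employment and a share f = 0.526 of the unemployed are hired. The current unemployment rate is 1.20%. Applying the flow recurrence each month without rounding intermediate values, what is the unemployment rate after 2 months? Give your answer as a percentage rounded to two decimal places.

Unemployment rate after two months ≈ 3.01%.

With a fixed labor force, u_{t+1} = u_t + s·(1−u_t) − f·u_t = u_t·(1−s−f) + s.
Here 1−s−f = 0.455 and s = 0.019.
u_1 = 0.012000 × 0.455 + 0.019 = 0.024460.
u_2 = 0.024460 × 0.455 + 0.019 = 0.030129.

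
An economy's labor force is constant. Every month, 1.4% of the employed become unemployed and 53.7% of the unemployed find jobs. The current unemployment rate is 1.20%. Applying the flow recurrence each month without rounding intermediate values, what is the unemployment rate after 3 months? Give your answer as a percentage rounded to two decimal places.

Unemployment rate after three months ≈ 2.42%.

With a fixed labor force, u_{t+1} = u_t + s·(1−u_t) − f·u_t = u_t·(1−s−f) + s.
Here 1−s−f = 0.449 and s = 0.014.
u_1 = 0.012000 × 0.449 + 0.014 = 0.019388.
u_2 = 0.019388 × 0.449 + 0.014 = 0.022705.
u_3 = 0.022705 × 0.449 + 0.014 = 0.024195.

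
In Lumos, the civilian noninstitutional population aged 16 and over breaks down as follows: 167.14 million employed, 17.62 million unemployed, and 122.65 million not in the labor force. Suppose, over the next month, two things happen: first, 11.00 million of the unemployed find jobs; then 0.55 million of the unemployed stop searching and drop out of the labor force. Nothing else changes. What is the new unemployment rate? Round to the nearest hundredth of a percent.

New unemployment rate ≈ 3.30%.

Initially, labor force = 167.14 + 17.62 = 184.76 million, so u = 17.62/184.76 = 9.54%.
After the first change, unemployed falls and employed rises by 11.00; labor force unchanged → E = 178.14, U = 6.62, labor force = 184.76 million.
After the second change, unemployed and labor force both fall by 0.55 → E = 178.14, U = 6.07, labor force = 184.21 million.
New unemployment rate = 6.07 / 184.21 = 3.30%.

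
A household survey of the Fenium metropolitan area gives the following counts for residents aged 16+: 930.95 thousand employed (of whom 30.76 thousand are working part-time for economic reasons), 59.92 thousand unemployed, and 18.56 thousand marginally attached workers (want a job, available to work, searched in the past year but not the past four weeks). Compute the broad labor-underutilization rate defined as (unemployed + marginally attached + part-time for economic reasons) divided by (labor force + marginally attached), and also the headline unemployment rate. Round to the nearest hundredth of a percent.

Broad underutilization rate ≈ 10.82%; headline unemployment rate ≈ 6.05%.

Labor force = 930.95 + 59.92 = 990.87 thousand.
Numerator = 59.92 + 18.56 + 30.76 = 109.24 thousand.
Denominator = 990.87 + 18.56 = 1,009.43 thousand.
Broad rate = 109.24 / 1,009.43 = 10.82%.
Headline unemployment rate = 59.92 / 990.87 = 6.05%.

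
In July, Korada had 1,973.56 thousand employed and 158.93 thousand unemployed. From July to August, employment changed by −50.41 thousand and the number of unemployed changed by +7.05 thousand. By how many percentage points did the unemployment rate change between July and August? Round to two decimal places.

The unemployment rate changed by +0.49 percentage points.

July: labor force = 1,973.56 + 158.93 = 2,132.49; u = 158.93/2,132.49 = 7.45%.
August: labor force = 1,923.15 + 165.98 = 2,089.13; u = 165.98/2,089.13 = 7.94%.
Change = 7.94% − 7.45% = +0.49 pp.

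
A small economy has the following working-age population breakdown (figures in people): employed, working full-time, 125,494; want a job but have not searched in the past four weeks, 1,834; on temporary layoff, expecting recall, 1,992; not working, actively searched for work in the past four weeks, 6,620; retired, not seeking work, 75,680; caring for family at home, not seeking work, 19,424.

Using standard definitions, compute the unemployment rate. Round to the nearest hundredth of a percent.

Unemployment rate ≈ 6.42%.

Employed = 125,494.
Unemployed = 1,992 + 6,620 = 8,612 (jobless and actively searching, or on temporary layoff).
Labor force = 125,494 + 8,612 = 134,106.
Unemployment rate = 8,612 / 134,106 = 6.42%.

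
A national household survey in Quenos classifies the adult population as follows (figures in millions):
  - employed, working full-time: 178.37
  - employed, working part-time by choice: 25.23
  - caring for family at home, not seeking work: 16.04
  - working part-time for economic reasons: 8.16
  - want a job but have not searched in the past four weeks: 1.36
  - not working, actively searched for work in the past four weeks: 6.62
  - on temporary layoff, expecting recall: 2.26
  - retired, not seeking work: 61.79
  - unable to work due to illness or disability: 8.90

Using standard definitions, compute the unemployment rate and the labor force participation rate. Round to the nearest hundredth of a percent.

Unemployment rate ≈ 4.02%; labor force participation rate ≈ 71.47%.

Employed = 178.37 + 25.23 + 8.16 = 211.76 million (anyone who worked, including part-time for economic reasons, counts as employed).
Unemployed = 6.62 + 2.26 = 8.88 million (jobless and actively searching, or on temporary layoff).
Labor force = 211.76 + 8.88 = 220.64 million.
Not in labor force = 16.04 + 1.36 + 61.79 + 8.90 = 88.09 million (those not working and not actively searching are outside the labor force — including those who want a job but have given up searching).
Civilian working-age population = 220.64 + 88.09 = 308.73 million.
Unemployment rate = 8.88 / 220.64 = 4.02%.
Labor force participation rate = 220.64 / 308.73 = 71.47%.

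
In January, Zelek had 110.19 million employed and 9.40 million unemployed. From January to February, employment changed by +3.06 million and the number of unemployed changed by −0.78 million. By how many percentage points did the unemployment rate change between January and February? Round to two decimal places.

January: labor force = 110.19 + 9.40 = 119.59; u = 9.40/119.59 = 7.86%.
February: labor force = 113.25 + 8.62 = 121.87; u = 8.62/121.87 = 7.07%.
Change = 7.07% − 7.86% = −0.79 pp.

The unemployment rate changed by −0.79 percentage points.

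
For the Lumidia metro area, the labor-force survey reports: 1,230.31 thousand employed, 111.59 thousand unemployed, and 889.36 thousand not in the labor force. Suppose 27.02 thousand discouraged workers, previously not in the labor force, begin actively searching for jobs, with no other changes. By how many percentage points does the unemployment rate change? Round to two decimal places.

The unemployment rate changes by +1.81 percentage points.

Initially, labor force = 1,230.31 + 111.59 = 1,341.90 thousand, so u = 111.59/1,341.90 = 8.32%.
After the change, unemployed and labor force both rise by 27.02 → E = 1,230.31, U = 138.61, labor force = 1,368.92 thousand.
New unemployment rate = 138.61 / 1,368.92 = 10.13%.
Change = 10.13% − 8.32% = +1.81 percentage points.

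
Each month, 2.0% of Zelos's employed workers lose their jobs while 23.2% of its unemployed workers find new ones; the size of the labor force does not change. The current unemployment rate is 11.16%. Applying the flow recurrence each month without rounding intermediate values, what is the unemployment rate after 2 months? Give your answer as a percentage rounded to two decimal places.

Unemployment rate after two months ≈ 9.74%.

With a fixed labor force, u_{t+1} = u_t + s·(1−u_t) − f·u_t = u_t·(1−s−f) + s.
Here 1−s−f = 0.748 and s = 0.020.
u_1 = 0.111600 × 0.748 + 0.020 = 0.103477.
u_2 = 0.103477 × 0.748 + 0.020 = 0.097401.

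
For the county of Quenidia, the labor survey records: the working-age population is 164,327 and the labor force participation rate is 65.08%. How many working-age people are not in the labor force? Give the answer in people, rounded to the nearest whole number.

Share not in the labor force = 1 − 0.6508 = 0.3492.
Not in labor force = 0.3492 × 164,327 ≈ 57,383.

About 57,383 are not in the labor force.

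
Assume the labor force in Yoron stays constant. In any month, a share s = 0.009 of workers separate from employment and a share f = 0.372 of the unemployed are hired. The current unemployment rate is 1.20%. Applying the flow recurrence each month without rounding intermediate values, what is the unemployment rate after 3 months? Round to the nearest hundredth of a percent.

With a fixed labor force, u_{t+1} = u_t + s·(1−u_t) − f·u_t = u_t·(1−s−f) + s.
Here 1−s−f = 0.619 and s = 0.009.
u_1 = 0.012000 × 0.619 + 0.009 = 0.016428.
u_2 = 0.016428 × 0.619 + 0.009 = 0.019169.
u_3 = 0.019169 × 0.619 + 0.009 = 0.020866.

Unemployment rate after three months ≈ 2.09%.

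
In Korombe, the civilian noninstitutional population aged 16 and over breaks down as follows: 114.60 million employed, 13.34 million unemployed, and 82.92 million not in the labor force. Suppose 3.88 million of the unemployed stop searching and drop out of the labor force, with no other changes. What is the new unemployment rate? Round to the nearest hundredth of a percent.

Initially, labor force = 114.60 + 13.34 = 127.94 million, so u = 13.34/127.94 = 10.43%.
After the change, unemployed and labor force both fall by 3.88 → E = 114.60, U = 9.46, labor force = 124.06 million.
New unemployment rate = 9.46 / 124.06 = 7.63%.

New unemployment rate ≈ 7.63%.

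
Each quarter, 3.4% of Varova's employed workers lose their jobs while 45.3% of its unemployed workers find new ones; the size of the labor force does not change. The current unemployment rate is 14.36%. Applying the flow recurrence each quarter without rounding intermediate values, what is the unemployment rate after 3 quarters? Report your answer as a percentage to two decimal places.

Unemployment rate after three quarters ≈ 7.98%.

With a fixed labor force, u_{t+1} = u_t + s·(1−u_t) − f·u_t = u_t·(1−s−f) + s.
Here 1−s−f = 0.513 and s = 0.034.
u_1 = 0.143600 × 0.513 + 0.034 = 0.107667.
u_2 = 0.107667 × 0.513 + 0.034 = 0.089233.
u_3 = 0.089233 × 0.513 + 0.034 = 0.079777.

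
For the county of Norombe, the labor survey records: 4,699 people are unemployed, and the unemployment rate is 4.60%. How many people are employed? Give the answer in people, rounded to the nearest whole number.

Labor force = U / u = 4,699 / 0.0460 ≈ 102,152.
Employed = labor force − unemployed = 102,152 − 4,699 = 97,453.

About 97,453 are employed.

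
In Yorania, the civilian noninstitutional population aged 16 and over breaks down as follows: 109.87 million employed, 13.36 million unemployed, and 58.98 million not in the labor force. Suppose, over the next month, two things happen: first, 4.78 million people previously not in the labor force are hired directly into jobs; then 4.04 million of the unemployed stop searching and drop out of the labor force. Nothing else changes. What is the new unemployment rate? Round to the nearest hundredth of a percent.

Initially, labor force = 109.87 + 13.36 = 123.23 million, so u = 13.36/123.23 = 10.84%.
After the first change, employed and labor force both rise by 4.78; unemployed unchanged → E = 114.65, U = 13.36, labor force = 128.01 million.
After the second change, unemployed and labor force both fall by 4.04 → E = 114.65, U = 9.32, labor force = 123.97 million.
New unemployment rate = 9.32 / 123.97 = 7.52%.

New unemployment rate ≈ 7.52%.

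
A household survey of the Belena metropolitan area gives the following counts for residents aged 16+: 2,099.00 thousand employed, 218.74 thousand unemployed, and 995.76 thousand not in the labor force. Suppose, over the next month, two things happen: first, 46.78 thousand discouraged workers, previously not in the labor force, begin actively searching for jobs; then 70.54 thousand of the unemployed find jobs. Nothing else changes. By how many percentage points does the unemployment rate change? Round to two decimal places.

The unemployment rate changes by −1.19 percentage points.

Initially, labor force = 2,099.00 + 218.74 = 2,317.74 thousand, so u = 218.74/2,317.74 = 9.44%.
After the first change, unemployed and labor force both rise by 46.78 → E = 2,099.00, U = 265.52, labor force = 2,364.52 thousand.
After the second change, unemployed falls and employed rises by 70.54; labor force unchanged → E = 2,169.54, U = 194.98, labor force = 2,364.52 thousand.
New unemployment rate = 194.98 / 2,364.52 = 8.25%.
Change = 8.25% − 9.44% = −1.19 percentage points.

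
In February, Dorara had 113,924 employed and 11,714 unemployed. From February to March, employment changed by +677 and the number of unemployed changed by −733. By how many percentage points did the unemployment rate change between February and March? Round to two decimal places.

February: labor force = 113,924 + 11,714 = 125,638; u = 11,714/125,638 = 9.32%.
March: labor force = 114,601 + 10,981 = 125,582; u = 10,981/125,582 = 8.74%.
Change = 8.74% − 9.32% = −0.58 pp.

The unemployment rate changed by −0.58 percentage points.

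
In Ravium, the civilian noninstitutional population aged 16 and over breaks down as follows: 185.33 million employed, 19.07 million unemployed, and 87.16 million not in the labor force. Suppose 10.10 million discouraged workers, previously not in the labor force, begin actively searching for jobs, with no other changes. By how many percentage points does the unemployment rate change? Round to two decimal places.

The unemployment rate changes by +4.27 percentage points.

Initially, labor force = 185.33 + 19.07 = 204.40 million, so u = 19.07/204.40 = 9.33%.
After the change, unemployed and labor force both rise by 10.10 → E = 185.33, U = 29.17, labor force = 214.50 million.
New unemployment rate = 29.17 / 214.50 = 13.60%.
Change = 13.60% − 9.33% = +4.27 percentage points.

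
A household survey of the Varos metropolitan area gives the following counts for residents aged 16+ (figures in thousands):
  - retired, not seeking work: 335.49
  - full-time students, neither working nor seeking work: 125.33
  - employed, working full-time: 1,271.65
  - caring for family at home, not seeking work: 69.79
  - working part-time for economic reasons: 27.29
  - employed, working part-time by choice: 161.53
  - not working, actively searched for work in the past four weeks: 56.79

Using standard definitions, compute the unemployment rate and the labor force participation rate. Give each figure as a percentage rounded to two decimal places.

Employed = 1,271.65 + 27.29 + 161.53 = 1,460.47 thousand (anyone who worked, including part-time for economic reasons, counts as employed).
Unemployed = 56.79 thousand.
Labor force = 1,460.47 + 56.79 = 1,517.26 thousand.
Not in labor force = 335.49 + 125.33 + 69.79 = 530.61 thousand (those not working and not actively searching are outside the labor force).
Civilian working-age population = 1,517.26 + 530.61 = 2,047.87 thousand.
Unemployment rate = 56.79 / 1,517.26 = 3.74%.
Labor force participation rate = 1,517.26 / 2,047.87 = 74.09%.

Unemployment rate ≈ 3.74%; labor force participation rate ≈ 74.09%.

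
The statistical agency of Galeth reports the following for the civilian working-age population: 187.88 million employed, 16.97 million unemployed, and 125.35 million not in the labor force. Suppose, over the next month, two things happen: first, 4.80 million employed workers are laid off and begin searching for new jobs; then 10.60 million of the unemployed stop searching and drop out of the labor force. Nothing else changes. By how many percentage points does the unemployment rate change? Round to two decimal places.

Initially, labor force = 187.88 + 16.97 = 204.85 million, so u = 16.97/204.85 = 8.28%.
After the first change, employed falls and unemployed rises by 4.80; labor force unchanged → E = 183.08, U = 21.77, labor force = 204.85 million.
After the second change, unemployed and labor force both fall by 10.60 → E = 183.08, U = 11.17, labor force = 194.25 million.
New unemployment rate = 11.17 / 194.25 = 5.75%.
Change = 5.75% − 8.28% = −2.53 percentage points.

The unemployment rate changes by −2.53 percentage points.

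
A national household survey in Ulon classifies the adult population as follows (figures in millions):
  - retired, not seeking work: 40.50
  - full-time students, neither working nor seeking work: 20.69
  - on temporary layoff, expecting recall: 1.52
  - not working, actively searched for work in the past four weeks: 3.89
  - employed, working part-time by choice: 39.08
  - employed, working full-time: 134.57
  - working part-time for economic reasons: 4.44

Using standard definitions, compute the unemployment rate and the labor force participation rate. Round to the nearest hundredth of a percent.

Unemployment rate ≈ 2.95%; labor force participation rate ≈ 74.99%.

Employed = 39.08 + 134.57 + 4.44 = 178.09 million (anyone who worked, including part-time for economic reasons, counts as employed).
Unemployed = 1.52 + 3.89 = 5.41 million (jobless and actively searching, or on temporary layoff).
Labor force = 178.09 + 5.41 = 183.50 million.
Not in labor force = 40.50 + 20.69 = 61.19 million (those not working and not actively searching are outside the labor force).
Civilian working-age population = 183.50 + 61.19 = 244.69 million.
Unemployment rate = 5.41 / 183.50 = 2.95%.
Labor force participation rate = 183.50 / 244.69 = 74.99%.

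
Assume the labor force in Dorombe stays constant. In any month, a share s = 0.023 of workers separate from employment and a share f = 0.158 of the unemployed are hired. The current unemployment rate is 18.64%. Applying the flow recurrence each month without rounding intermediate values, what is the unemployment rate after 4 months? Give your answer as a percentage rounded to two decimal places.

Unemployment rate after four months ≈ 15.38%.

With a fixed labor force, u_{t+1} = u_t + s·(1−u_t) − f·u_t = u_t·(1−s−f) + s.
Here 1−s−f = 0.819 and s = 0.023.
u_1 = 0.186400 × 0.819 + 0.023 = 0.175662.
u_2 = 0.175662 × 0.819 + 0.023 = 0.166867.
u_3 = 0.166867 × 0.819 + 0.023 = 0.159664.
u_4 = 0.159664 × 0.819 + 0.023 = 0.153765.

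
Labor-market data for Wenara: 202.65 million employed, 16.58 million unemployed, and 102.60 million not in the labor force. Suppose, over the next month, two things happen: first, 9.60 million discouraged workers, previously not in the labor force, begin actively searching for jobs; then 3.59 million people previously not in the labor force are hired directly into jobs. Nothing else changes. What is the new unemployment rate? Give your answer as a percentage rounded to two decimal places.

Initially, labor force = 202.65 + 16.58 = 219.23 million, so u = 16.58/219.23 = 7.56%.
After the first change, unemployed and labor force both rise by 9.60 → E = 202.65, U = 26.18, labor force = 228.83 million.
After the second change, employed and labor force both rise by 3.59; unemployed unchanged → E = 206.24, U = 26.18, labor force = 232.42 million.
New unemployment rate = 26.18 / 232.42 = 11.26%.

New unemployment rate ≈ 11.26%.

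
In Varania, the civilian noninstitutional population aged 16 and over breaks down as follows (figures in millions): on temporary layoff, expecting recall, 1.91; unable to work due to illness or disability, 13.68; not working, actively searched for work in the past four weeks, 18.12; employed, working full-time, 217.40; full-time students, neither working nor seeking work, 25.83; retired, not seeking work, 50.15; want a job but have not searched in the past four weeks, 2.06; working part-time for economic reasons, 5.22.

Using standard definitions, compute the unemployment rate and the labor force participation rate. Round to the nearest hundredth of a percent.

Unemployment rate ≈ 8.25%; labor force participation rate ≈ 72.57%.

Employed = 217.40 + 5.22 = 222.62 million (anyone who worked, including part-time for economic reasons, counts as employed).
Unemployed = 1.91 + 18.12 = 20.03 million (jobless and actively searching, or on temporary layoff).
Labor force = 222.62 + 20.03 = 242.65 million.
Not in labor force = 13.68 + 25.83 + 50.15 + 2.06 = 91.72 million (those not working and not actively searching are outside the labor force — including those who want a job but have given up searching).
Civilian working-age population = 242.65 + 91.72 = 334.37 million.
Unemployment rate = 20.03 / 242.65 = 8.25%.
Labor force participation rate = 242.65 / 334.37 = 72.57%.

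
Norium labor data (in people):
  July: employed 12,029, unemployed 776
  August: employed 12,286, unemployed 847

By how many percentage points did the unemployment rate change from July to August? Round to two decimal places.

July: labor force = 12,029 + 776 = 12,805; u = 776/12,805 = 6.06%.
August: labor force = 12,286 + 847 = 13,133; u = 847/13,133 = 6.45%.
Change = 6.45% − 6.06% = +0.39 pp.

The unemployment rate changed by +0.39 percentage points.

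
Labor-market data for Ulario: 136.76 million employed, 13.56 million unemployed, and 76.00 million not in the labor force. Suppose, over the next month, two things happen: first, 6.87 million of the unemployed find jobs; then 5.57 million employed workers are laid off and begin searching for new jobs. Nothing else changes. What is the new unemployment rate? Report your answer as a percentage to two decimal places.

Initially, labor force = 136.76 + 13.56 = 150.32 million, so u = 13.56/150.32 = 9.02%.
After the first change, unemployed falls and employed rises by 6.87; labor force unchanged → E = 143.63, U = 6.69, labor force = 150.32 million.
After the second change, employed falls and unemployed rises by 5.57; labor force unchanged → E = 138.06, U = 12.26, labor force = 150.32 million.
New unemployment rate = 12.26 / 150.32 = 8.16%.

New unemployment rate ≈ 8.16%.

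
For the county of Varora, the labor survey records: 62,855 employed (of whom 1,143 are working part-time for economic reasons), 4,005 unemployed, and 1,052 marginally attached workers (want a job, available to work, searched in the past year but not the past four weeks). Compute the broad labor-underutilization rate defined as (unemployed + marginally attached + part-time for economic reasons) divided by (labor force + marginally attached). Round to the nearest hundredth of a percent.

Broad underutilization rate ≈ 9.13%.

Labor force = 62,855 + 4,005 = 66,860.
Numerator = 4,005 + 1,052 + 1,143 = 6,200.
Denominator = 66,860 + 1,052 = 67,912.
Broad rate = 6,200 / 67,912 = 9.13%.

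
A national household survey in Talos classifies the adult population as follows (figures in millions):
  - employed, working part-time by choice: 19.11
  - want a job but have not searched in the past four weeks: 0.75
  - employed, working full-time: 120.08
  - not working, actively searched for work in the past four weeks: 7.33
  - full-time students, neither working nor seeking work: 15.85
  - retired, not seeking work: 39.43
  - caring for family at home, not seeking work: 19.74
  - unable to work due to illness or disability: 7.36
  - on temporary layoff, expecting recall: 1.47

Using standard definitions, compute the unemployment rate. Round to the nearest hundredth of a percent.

Unemployment rate ≈ 5.95%.

Employed = 19.11 + 120.08 = 139.19 million.
Unemployed = 7.33 + 1.47 = 8.80 million (jobless and actively searching, or on temporary layoff).
Labor force = 139.19 + 8.80 = 147.99 million.
Unemployment rate = 8.80 / 147.99 = 5.95%.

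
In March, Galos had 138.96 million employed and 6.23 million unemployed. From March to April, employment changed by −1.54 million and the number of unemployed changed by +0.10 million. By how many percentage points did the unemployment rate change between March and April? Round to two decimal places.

March: labor force = 138.96 + 6.23 = 145.19; u = 6.23/145.19 = 4.29%.
April: labor force = 137.42 + 6.33 = 143.75; u = 6.33/143.75 = 4.40%.
Change = 4.40% − 4.29% = +0.11 pp.

The unemployment rate changed by +0.11 percentage points.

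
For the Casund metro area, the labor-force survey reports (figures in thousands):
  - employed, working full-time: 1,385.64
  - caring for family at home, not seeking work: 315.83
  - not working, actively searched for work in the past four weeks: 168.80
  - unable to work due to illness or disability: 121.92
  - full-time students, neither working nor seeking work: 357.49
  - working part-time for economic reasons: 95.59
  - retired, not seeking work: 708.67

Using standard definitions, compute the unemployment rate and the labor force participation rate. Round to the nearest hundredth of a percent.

Unemployment rate ≈ 10.23%; labor force participation rate ≈ 52.32%.

Employed = 1,385.64 + 95.59 = 1,481.23 thousand (anyone who worked, including part-time for economic reasons, counts as employed).
Unemployed = 168.80 thousand.
Labor force = 1,481.23 + 168.80 = 1,650.03 thousand.
Not in labor force = 315.83 + 121.92 + 357.49 + 708.67 = 1,503.91 thousand (those not working and not actively searching are outside the labor force).
Civilian working-age population = 1,650.03 + 1,503.91 = 3,153.94 thousand.
Unemployment rate = 168.80 / 1,650.03 = 10.23%.
Labor force participation rate = 1,650.03 / 3,153.94 = 52.32%.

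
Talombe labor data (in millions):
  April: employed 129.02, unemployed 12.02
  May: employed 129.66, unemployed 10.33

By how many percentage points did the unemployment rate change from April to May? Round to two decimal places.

April: labor force = 129.02 + 12.02 = 141.04; u = 12.02/141.04 = 8.52%.
May: labor force = 129.66 + 10.33 = 139.99; u = 10.33/139.99 = 7.38%.
Change = 7.38% − 8.52% = −1.14 pp.

The unemployment rate changed by −1.14 percentage points.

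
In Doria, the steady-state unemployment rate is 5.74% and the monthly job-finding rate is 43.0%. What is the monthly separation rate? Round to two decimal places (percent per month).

Separation rate ≈ 2.62% per month.

From u* = s/(s+f): s = u·f/(1−u).
s = 0.0574 × 43.0 / (1 − 0.0574) = 2.4682 / 0.9426 ≈ 2.62% per month.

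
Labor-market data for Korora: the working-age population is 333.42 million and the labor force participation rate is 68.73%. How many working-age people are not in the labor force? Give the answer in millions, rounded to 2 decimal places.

About 104.26 million are not in the labor force.

Share not in the labor force = 1 − 0.6873 = 0.3127.
Not in labor force = 0.3127 × 333.42 ≈ 104.26 million.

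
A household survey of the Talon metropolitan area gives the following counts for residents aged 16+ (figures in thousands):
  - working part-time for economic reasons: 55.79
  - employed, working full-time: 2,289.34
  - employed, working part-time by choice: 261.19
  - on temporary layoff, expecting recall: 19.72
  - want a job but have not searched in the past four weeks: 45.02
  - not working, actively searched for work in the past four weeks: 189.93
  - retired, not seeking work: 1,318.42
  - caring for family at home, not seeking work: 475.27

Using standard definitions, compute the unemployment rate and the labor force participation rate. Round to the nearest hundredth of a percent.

Employed = 55.79 + 2,289.34 + 261.19 = 2,606.32 thousand (anyone who worked, including part-time for economic reasons, counts as employed).
Unemployed = 19.72 + 189.93 = 209.65 thousand (jobless and actively searching, or on temporary layoff).
Labor force = 2,606.32 + 209.65 = 2,815.97 thousand.
Not in labor force = 45.02 + 1,318.42 + 475.27 = 1,838.71 thousand (those not working and not actively searching are outside the labor force — including those who want a job but have given up searching).
Civilian working-age population = 2,815.97 + 1,838.71 = 4,654.68 thousand.
Unemployment rate = 209.65 / 2,815.97 = 7.45%.
Labor force participation rate = 2,815.97 / 4,654.68 = 60.50%.

Unemployment rate ≈ 7.45%; labor force participation rate ≈ 60.50%.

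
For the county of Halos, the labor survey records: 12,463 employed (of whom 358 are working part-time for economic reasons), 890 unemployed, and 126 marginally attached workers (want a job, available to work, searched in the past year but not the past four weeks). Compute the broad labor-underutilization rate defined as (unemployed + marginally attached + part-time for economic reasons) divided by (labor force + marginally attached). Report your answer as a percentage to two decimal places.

Labor force = 12,463 + 890 = 13,353.
Numerator = 890 + 126 + 358 = 1,374.
Denominator = 13,353 + 126 = 13,479.
Broad rate = 1,374 / 13,479 = 10.19%.

Broad underutilization rate ≈ 10.19%.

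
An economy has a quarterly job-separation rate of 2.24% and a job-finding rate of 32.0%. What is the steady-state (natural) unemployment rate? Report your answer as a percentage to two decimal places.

At steady state the flows balance: s·E = f·U, so U/(E+U) = s/(s+f).
u* = 2.24 / (2.24 + 32.0) = 2.24 / 34.24 = 6.54%.

Steady-state unemployment rate ≈ 6.54%.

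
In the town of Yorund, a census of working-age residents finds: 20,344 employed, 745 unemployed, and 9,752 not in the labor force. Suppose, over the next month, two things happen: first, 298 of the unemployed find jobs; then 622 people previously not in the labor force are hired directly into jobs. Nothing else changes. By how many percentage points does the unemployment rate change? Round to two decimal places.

Initially, labor force = 20,344 + 745 = 21,089, so u = 745/21,089 = 3.53%.
After the first change, unemployed falls and employed rises by 298; labor force unchanged → E = 20,642, U = 447, labor force = 21,089.
After the second change, employed and labor force both rise by 622; unemployed unchanged → E = 21,264, U = 447, labor force = 21,711.
New unemployment rate = 447 / 21,711 = 2.06%.
Change = 2.06% − 3.53% = −1.47 percentage points.

The unemployment rate changes by −1.47 percentage points.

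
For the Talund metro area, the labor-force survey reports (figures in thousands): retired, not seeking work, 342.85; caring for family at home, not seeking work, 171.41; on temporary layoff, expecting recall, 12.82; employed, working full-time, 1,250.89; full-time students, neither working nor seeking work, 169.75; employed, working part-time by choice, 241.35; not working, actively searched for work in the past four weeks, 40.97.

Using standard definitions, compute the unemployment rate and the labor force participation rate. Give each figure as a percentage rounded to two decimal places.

Employed = 1,250.89 + 241.35 = 1,492.24 thousand.
Unemployed = 12.82 + 40.97 = 53.79 thousand (jobless and actively searching, or on temporary layoff).
Labor force = 1,492.24 + 53.79 = 1,546.03 thousand.
Not in labor force = 342.85 + 171.41 + 169.75 = 684.01 thousand (those not working and not actively searching are outside the labor force).
Civilian working-age population = 1,546.03 + 684.01 = 2,230.04 thousand.
Unemployment rate = 53.79 / 1,546.03 = 3.48%.
Labor force participation rate = 1,546.03 / 2,230.04 = 69.33%.

Unemployment rate ≈ 3.48%; labor force participation rate ≈ 69.33%.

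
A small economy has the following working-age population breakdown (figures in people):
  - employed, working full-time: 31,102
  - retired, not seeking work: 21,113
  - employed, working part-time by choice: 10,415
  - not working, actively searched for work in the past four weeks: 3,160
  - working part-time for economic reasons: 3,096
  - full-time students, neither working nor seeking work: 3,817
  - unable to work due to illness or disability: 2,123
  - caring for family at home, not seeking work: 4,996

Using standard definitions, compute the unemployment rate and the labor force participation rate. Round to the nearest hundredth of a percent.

Employed = 31,102 + 10,415 + 3,096 = 44,613 (anyone who worked, including part-time for economic reasons, counts as employed).
Unemployed = 3,160.
Labor force = 44,613 + 3,160 = 47,773.
Not in labor force = 21,113 + 3,817 + 2,123 + 4,996 = 32,049 (those not working and not actively searching are outside the labor force).
Civilian working-age population = 47,773 + 32,049 = 79,822.
Unemployment rate = 3,160 / 47,773 = 6.61%.
Labor force participation rate = 47,773 / 79,822 = 59.85%.

Unemployment rate ≈ 6.61%; labor force participation rate ≈ 59.85%.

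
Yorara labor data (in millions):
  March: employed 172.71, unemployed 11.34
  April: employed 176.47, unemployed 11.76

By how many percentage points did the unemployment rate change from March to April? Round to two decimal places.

The unemployment rate changed by +0.09 percentage points.

March: labor force = 172.71 + 11.34 = 184.05; u = 11.34/184.05 = 6.16%.
April: labor force = 176.47 + 11.76 = 188.23; u = 11.76/188.23 = 6.25%.
Change = 6.25% − 6.16% = +0.09 pp.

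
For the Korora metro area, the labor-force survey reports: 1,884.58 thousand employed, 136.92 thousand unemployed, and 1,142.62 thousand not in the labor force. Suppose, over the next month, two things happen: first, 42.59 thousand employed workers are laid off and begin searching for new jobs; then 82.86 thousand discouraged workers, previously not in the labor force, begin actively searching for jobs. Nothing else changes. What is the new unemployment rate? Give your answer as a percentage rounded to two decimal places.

Initially, labor force = 1,884.58 + 136.92 = 2,021.50 thousand, so u = 136.92/2,021.50 = 6.77%.
After the first change, employed falls and unemployed rises by 42.59; labor force unchanged → E = 1,841.99, U = 179.51, labor force = 2,021.50 thousand.
After the second change, unemployed and labor force both rise by 82.86 → E = 1,841.99, U = 262.37, labor force = 2,104.36 thousand.
New unemployment rate = 262.37 / 2,104.36 = 12.47%.

New unemployment rate ≈ 12.47%.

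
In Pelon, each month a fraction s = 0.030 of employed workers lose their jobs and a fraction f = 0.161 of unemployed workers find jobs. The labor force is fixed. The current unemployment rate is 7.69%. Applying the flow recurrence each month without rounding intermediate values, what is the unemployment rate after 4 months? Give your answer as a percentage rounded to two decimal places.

Unemployment rate after four months ≈ 12.27%.

With a fixed labor force, u_{t+1} = u_t + s·(1−u_t) − f·u_t = u_t·(1−s−f) + s.
Here 1−s−f = 0.809 and s = 0.030.
u_1 = 0.076900 × 0.809 + 0.030 = 0.092212.
u_2 = 0.092212 × 0.809 + 0.030 = 0.104600.
u_3 = 0.104600 × 0.809 + 0.030 = 0.114621.
u_4 = 0.114621 × 0.809 + 0.030 = 0.122728.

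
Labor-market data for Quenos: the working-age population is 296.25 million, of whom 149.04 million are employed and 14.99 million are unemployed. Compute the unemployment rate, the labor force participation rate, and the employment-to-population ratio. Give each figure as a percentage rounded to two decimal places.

Labor force = employed + unemployed = 149.04 + 14.99 = 164.03 million.
Unemployment rate = 14.99 / 164.03 = 9.14%.
Labor force participation rate = 164.03 / 296.25 = 55.37%.
Employment-population ratio = 149.04 / 296.25 = 50.31%.

Unemployment rate ≈ 9.14%; labor force participation rate ≈ 55.37%; employment-population ratio ≈ 50.31%.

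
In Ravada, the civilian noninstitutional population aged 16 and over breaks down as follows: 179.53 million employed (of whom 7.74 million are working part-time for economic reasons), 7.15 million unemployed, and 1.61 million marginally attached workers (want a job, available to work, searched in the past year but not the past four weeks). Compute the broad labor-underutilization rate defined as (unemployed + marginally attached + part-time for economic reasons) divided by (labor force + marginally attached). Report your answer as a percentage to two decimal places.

Broad underutilization rate ≈ 8.76%.

Labor force = 179.53 + 7.15 = 186.68 million.
Numerator = 7.15 + 1.61 + 7.74 = 16.50 million.
Denominator = 186.68 + 1.61 = 188.29 million.
Broad rate = 16.50 / 188.29 = 8.76%.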